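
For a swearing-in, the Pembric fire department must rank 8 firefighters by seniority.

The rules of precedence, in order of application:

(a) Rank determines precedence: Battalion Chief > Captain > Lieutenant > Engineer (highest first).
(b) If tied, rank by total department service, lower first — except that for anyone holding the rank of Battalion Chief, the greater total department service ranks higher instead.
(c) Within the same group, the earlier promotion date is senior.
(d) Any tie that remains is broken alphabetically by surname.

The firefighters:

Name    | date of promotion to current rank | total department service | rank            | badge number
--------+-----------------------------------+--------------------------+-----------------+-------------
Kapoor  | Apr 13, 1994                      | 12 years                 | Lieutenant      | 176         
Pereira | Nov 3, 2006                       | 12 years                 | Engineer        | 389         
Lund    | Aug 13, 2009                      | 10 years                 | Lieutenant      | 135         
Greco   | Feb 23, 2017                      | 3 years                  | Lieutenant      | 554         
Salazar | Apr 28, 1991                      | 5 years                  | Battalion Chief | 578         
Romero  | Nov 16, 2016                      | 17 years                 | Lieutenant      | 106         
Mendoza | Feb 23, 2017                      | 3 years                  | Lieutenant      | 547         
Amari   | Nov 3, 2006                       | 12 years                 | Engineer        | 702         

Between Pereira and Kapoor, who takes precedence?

Kapoor

By rank: Salazar (Battalion Chief); then Greco, Mendoza, Lund, Kapoor and Romero (Lieutenant); then Amari and Pereira (Engineer).
Among Greco, Mendoza, Lund, Kapoor and Romero, by total department service (lower first): Greco and Mendoza (3 years) before Lund (10 years) before Kapoor (12 years) before Romero (17 years).
Greco and Mendoza both have date of promotion to current rank Feb 23, 2017, so the next rule applies.
Among Greco and Mendoza, alphabetically by surname: Greco before Mendoza.
Amari and Pereira both have total department service 12 years, so the next rule applies.
Amari and Pereira both have date of promotion to current rank Nov 3, 2006, so the next rule applies.
Among Amari and Pereira, alphabetically by surname: Amari before Pereira.
So Kapoor takes precedence.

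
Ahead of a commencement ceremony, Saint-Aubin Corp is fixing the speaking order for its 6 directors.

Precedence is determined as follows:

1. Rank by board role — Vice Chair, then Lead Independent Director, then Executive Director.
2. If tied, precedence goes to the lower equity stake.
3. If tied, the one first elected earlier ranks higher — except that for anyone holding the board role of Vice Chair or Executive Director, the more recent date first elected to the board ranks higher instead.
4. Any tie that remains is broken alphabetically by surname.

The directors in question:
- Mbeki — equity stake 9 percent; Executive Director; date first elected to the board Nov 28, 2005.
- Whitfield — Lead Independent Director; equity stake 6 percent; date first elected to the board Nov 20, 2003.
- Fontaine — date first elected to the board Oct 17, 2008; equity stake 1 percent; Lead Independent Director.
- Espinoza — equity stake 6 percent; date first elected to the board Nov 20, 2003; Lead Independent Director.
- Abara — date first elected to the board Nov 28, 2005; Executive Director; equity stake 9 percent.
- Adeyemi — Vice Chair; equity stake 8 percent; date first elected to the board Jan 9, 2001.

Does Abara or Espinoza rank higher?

Espinoza

By board role: Adeyemi (Vice Chair); then Fontaine, Espinoza and Whitfield (Lead Independent Director); then Abara and Mbeki (Executive Director).
Among Fontaine, Espinoza and Whitfield, by equity stake (lower first): Fontaine (1 percent) before Espinoza and Whitfield (6 percent).
Espinoza and Whitfield both have date first elected to the board Nov 20, 2003, so the next rule applies.
Among Espinoza and Whitfield, alphabetically by surname: Espinoza before Whitfield.
Abara and Mbeki both have equity stake 9 percent, so the next rule applies.
Abara and Mbeki both have date first elected to the board Nov 28, 2005, so the next rule applies.
Among Abara and Mbeki, alphabetically by surname: Abara before Mbeki.
So Espinoza takes precedence.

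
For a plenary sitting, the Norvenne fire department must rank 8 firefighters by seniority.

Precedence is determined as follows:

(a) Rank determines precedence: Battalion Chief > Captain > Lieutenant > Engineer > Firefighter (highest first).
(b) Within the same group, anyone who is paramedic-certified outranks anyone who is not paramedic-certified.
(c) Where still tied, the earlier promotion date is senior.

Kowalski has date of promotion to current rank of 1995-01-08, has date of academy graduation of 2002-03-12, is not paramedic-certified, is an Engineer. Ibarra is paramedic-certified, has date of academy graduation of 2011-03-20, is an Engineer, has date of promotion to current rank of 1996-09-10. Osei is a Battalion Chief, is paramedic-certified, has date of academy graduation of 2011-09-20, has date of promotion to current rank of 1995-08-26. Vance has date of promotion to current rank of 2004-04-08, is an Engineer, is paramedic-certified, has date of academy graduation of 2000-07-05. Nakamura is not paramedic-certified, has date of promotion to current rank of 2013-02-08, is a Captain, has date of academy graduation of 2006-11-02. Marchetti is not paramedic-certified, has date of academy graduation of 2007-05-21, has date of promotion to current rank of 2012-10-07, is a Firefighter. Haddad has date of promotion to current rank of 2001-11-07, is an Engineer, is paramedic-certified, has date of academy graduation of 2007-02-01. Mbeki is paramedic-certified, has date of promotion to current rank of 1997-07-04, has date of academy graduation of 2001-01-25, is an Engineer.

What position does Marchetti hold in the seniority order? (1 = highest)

8

By rank: Osei (Battalion Chief); then Nakamura (Captain); then Ibarra, Mbeki, Haddad, Vance and Kowalski (Engineer); then Marchetti (Firefighter).
Among Ibarra, Mbeki, Haddad, Vance and Kowalski, paramedic-certified before not paramedic-certified: Ibarra, Mbeki, Haddad and Vance (paramedic-certified) before Kowalski (not paramedic-certified).
Among Ibarra, Mbeki, Haddad and Vance, by date of promotion to current rank (earlier first): Ibarra (1996-09-10) before Mbeki (1997-07-04) before Haddad (2001-11-07) before Vance (2004-04-08).
Order: Osei, Nakamura, Ibarra, Mbeki, Haddad, Vance, Kowalski, Marchetti. So position 8.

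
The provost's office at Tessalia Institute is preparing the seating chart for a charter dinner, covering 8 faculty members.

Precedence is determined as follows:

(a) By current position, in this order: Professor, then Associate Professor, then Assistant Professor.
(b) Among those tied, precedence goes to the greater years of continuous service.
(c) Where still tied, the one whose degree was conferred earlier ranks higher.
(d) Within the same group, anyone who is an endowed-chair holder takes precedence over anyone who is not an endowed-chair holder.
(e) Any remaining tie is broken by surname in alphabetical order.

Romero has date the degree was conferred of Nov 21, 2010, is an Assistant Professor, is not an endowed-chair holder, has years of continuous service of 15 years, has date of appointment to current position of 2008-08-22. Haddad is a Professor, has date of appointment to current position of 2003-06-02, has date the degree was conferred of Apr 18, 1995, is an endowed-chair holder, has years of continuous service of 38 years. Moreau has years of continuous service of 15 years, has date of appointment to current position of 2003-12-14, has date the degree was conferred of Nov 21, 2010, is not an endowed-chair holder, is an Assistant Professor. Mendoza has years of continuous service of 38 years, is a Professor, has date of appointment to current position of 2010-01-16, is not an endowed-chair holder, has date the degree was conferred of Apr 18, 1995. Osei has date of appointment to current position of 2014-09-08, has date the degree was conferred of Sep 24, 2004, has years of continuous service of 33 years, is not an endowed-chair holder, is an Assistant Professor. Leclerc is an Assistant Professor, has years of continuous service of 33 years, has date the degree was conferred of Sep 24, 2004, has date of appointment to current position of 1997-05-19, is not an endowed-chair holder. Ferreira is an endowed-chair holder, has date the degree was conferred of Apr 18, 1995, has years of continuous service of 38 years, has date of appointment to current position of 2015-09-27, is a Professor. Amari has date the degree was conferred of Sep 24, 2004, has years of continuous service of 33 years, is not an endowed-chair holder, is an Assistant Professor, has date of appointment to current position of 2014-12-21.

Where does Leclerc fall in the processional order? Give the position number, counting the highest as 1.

5

By current position: Ferreira, Haddad and Mendoza (Professor); then Amari, Leclerc, Osei, Moreau and Romero (Assistant Professor).
Ferreira, Haddad and Mendoza all have years of continuous service 38 years, so the next rule applies.
Ferreira, Haddad and Mendoza all have date the degree was conferred Apr 18, 1995, so the next rule applies.
Among Ferreira, Haddad and Mendoza, an endowed-chair holder before not an endowed-chair holder: Ferreira and Haddad (an endowed-chair holder) before Mendoza (not an endowed-chair holder).
Among Ferreira and Haddad, alphabetically by surname: Ferreira before Haddad.
Among Amari, Leclerc, Osei, Moreau and Romero, by years of continuous service (higher first): Amari, Leclerc and Osei (33 years) before Moreau and Romero (15 years).
Amari, Leclerc and Osei all have date the degree was conferred Sep 24, 2004, so the next rule applies.
Amari, Leclerc and Osei are each not an endowed-chair holder, so the next rule applies.
Among Amari, Leclerc and Osei, alphabetically by surname: Amari before Leclerc before Osei.
Moreau and Romero both have date the degree was conferred Nov 21, 2010, so the next rule applies.
Moreau and Romero are each not an endowed-chair holder, so the next rule applies.
Among Moreau and Romero, alphabetically by surname: Moreau before Romero.
Order: Ferreira, Haddad, Mendoza, Amari, Leclerc, Osei, Moreau, Romero. So position 5.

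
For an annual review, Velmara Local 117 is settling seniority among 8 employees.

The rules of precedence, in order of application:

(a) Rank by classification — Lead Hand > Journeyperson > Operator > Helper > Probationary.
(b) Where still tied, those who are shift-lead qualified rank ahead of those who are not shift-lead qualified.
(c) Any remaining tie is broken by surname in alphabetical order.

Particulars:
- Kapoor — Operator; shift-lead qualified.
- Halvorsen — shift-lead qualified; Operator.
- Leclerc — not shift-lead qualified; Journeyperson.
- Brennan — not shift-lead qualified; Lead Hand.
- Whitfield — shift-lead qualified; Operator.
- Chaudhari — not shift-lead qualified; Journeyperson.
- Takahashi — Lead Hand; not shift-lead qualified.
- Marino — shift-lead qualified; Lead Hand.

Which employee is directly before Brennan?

By classification: Marino, Brennan and Takahashi (Lead Hand); then Chaudhari and Leclerc (Journeyperson); then Halvorsen, Kapoor and Whitfield (Operator).
Among Marino, Brennan and Takahashi, shift-lead qualified before not shift-lead qualified: Marino (shift-lead qualified) before Brennan and Takahashi (not shift-lead qualified).
Among Brennan and Takahashi, alphabetically by surname: Brennan before Takahashi.
Chaudhari and Leclerc are each not shift-lead qualified, so the next rule applies.
Among Chaudhari and Leclerc, alphabetically by surname: Chaudhari before Leclerc.
Halvorsen, Kapoor and Whitfield are each shift-lead qualified, so the next rule applies.
Among Halvorsen, Kapoor and Whitfield, alphabetically by surname: Halvorsen before Kapoor before Whitfield.
Order: Marino, Brennan, Takahashi, Chaudhari, Leclerc, Halvorsen, Kapoor, Whitfield.

Marino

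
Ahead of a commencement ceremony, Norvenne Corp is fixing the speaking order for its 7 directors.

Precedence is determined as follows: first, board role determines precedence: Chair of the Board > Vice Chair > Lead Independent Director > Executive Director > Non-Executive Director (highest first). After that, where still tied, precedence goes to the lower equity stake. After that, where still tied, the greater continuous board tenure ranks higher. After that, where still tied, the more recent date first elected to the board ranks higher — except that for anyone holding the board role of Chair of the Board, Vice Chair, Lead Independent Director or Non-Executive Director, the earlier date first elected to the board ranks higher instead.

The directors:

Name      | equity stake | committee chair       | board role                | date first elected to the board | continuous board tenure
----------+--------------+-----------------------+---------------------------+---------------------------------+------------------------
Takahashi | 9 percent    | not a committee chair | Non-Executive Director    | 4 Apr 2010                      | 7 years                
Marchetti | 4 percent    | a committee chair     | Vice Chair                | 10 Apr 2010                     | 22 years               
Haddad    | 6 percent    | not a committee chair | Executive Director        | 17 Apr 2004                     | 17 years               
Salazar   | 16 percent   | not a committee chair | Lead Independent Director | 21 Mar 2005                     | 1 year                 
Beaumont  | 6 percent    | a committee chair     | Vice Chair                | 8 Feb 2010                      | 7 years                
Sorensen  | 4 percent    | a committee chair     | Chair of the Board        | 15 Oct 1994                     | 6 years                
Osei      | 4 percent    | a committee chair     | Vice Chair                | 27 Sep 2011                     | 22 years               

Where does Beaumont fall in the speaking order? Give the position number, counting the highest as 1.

4

By board role: Sorensen (Chair of the Board); then Marchetti, Osei and Beaumont (Vice Chair); then Salazar (Lead Independent Director); then Haddad (Executive Director); then Takahashi (Non-Executive Director).
Among Marchetti, Osei and Beaumont, by equity stake (lower first): Marchetti and Osei (4 percent) before Beaumont (6 percent).
Marchetti and Osei both have continuous board tenure 22 years, so the next rule applies.
Among Marchetti and Osei, by date first elected to the board (earlier first) (reversed rule for this group): Marchetti (10 Apr 2010) before Osei (27 Sep 2011).
Order: Sorensen, Marchetti, Osei, Beaumont, Salazar, Haddad, Takahashi. So position 4.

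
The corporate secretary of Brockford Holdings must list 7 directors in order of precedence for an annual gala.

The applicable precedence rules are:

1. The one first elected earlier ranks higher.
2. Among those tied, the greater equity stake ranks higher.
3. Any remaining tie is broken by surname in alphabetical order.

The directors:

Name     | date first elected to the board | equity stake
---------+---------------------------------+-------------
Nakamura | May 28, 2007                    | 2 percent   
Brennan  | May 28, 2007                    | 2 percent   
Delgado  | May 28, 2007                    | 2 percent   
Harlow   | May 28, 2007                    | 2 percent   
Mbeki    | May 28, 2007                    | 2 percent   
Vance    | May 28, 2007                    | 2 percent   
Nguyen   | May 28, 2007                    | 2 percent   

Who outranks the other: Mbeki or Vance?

By date first elected to the board (earlier first): Brennan, Delgado, Harlow, Mbeki, Nakamura, Nguyen and Vance (each May 28, 2007).
Brennan, Delgado, Harlow, Mbeki, Nakamura, Nguyen and Vance all have equity stake 2 percent, so the next rule applies.
Among Brennan, Delgado, Harlow, Mbeki, Nakamura, Nguyen and Vance, alphabetically by surname: Brennan before Delgado before Harlow before Mbeki before Nakamura before Nguyen before Vance.
So Mbeki takes precedence.

Mbeki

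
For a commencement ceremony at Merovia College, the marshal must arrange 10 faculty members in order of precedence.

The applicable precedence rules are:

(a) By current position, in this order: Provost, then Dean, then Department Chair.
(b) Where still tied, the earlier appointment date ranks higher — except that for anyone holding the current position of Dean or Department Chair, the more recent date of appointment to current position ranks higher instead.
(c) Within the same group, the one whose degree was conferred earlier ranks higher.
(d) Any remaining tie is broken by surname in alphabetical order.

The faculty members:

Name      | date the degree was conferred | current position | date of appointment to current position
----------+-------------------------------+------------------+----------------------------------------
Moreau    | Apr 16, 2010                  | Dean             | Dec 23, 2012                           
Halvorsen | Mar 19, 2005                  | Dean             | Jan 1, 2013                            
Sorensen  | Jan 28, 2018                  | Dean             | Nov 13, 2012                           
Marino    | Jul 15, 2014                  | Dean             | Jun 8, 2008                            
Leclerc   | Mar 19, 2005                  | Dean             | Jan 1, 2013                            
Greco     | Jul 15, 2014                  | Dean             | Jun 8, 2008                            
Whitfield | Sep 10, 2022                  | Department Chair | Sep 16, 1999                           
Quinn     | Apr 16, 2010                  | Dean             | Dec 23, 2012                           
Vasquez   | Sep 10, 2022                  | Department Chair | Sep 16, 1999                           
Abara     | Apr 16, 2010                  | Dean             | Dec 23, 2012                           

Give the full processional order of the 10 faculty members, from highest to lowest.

By current position: Halvorsen, Leclerc, Abara, Moreau, Quinn, Sorensen, Greco and Marino (Dean); then Vasquez and Whitfield (Department Chair).
Among Halvorsen, Leclerc, Abara, Moreau, Quinn, Sorensen, Greco and Marino, by date of appointment to current position (later first) (reversed rule for this group): Halvorsen and Leclerc (Jan 1, 2013) before Abara, Moreau and Quinn (Dec 23, 2012) before Sorensen (Nov 13, 2012) before Greco and Marino (Jun 8, 2008).
Halvorsen and Leclerc both have date the degree was conferred Mar 19, 2005, so the next rule applies.
Among Halvorsen and Leclerc, alphabetically by surname: Halvorsen before Leclerc.
Abara, Moreau and Quinn all have date the degree was conferred Apr 16, 2010, so the next rule applies.
Among Abara, Moreau and Quinn, alphabetically by surname: Abara before Moreau before Quinn.
Greco and Marino both have date the degree was conferred Jul 15, 2014, so the next rule applies.
Among Greco and Marino, alphabetically by surname: Greco before Marino.
Vasquez and Whitfield both have date of appointment to current position Sep 16, 1999, so the next rule applies.
Vasquez and Whitfield both have date the degree was conferred Sep 10, 2022, so the next rule applies.
Among Vasquez and Whitfield, alphabetically by surname: Vasquez before Whitfield.
Full order: Halvorsen, Leclerc, Abara, Moreau, Quinn, Sorensen, Greco, Marino, Vasquez, Whitfield.

Halvorsen, Leclerc, Abara, Moreau, Quinn, Sorensen, Greco, Marino, Vasquez, Whitfield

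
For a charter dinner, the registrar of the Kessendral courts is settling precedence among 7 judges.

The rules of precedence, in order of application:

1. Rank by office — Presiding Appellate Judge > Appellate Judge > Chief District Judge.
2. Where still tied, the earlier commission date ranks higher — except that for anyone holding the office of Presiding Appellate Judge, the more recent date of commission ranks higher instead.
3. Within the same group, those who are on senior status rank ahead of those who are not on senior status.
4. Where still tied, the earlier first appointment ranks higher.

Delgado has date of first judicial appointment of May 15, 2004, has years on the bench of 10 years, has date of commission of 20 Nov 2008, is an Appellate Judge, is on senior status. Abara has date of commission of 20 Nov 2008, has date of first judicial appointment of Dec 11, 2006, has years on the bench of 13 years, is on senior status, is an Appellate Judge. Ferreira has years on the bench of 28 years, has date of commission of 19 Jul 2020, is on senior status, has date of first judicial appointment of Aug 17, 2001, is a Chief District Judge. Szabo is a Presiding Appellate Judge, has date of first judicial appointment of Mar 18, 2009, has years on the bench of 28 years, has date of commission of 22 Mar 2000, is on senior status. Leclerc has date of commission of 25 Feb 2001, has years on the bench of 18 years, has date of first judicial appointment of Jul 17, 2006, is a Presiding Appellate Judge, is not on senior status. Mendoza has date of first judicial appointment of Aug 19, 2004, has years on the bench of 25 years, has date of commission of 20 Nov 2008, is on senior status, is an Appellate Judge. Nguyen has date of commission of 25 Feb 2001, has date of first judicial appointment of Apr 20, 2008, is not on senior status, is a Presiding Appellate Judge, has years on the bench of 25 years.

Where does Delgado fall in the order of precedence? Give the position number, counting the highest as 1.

By office: Leclerc, Nguyen and Szabo (Presiding Appellate Judge); then Delgado, Mendoza and Abara (Appellate Judge); then Ferreira (Chief District Judge).
Among Leclerc, Nguyen and Szabo, by date of commission (later first) (reversed rule for this group): Leclerc and Nguyen (25 Feb 2001) before Szabo (22 Mar 2000).
Leclerc and Nguyen are each not on senior status, so the next rule applies.
Among Leclerc and Nguyen, by date of first judicial appointment (earlier first): Leclerc (Jul 17, 2006) before Nguyen (Apr 20, 2008).
Delgado, Mendoza and Abara all have date of commission 20 Nov 2008, so the next rule applies.
Delgado, Mendoza and Abara are each on senior status, so the next rule applies.
Among Delgado, Mendoza and Abara, by date of first judicial appointment (earlier first): Delgado (May 15, 2004) before Mendoza (Aug 19, 2004) before Abara (Dec 11, 2006).
Order: Leclerc, Nguyen, Szabo, Delgado, Mendoza, Abara, Ferreira. So position 4.

4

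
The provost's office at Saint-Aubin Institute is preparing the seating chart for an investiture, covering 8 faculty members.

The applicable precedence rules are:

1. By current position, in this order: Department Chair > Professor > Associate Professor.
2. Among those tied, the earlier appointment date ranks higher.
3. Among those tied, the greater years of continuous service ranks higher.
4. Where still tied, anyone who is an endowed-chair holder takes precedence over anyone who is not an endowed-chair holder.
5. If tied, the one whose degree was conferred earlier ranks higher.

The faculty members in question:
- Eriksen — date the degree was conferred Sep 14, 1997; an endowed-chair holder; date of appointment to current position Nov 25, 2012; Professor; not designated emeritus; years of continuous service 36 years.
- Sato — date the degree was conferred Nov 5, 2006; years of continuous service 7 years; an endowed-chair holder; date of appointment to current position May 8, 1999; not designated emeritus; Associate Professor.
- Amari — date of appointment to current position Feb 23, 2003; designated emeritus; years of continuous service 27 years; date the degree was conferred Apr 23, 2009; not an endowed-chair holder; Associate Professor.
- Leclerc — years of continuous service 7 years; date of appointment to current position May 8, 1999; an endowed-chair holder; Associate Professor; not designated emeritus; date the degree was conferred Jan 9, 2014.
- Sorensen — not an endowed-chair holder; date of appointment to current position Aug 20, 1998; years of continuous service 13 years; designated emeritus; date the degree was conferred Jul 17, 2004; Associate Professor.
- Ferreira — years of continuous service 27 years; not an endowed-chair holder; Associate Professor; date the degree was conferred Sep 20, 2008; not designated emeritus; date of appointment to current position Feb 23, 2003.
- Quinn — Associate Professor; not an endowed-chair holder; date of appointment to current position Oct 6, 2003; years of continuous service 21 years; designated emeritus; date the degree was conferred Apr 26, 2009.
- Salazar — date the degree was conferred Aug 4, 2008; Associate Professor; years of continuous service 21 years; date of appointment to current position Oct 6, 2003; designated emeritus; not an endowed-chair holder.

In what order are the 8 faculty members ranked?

Eriksen, Sorensen, Sato, Leclerc, Ferreira, Amari, Salazar, Quinn

By current position: Eriksen (Professor); then Sorensen, Sato, Leclerc, Ferreira, Amari, Salazar and Quinn (Associate Professor).
Among Sorensen, Sato, Leclerc, Ferreira, Amari, Salazar and Quinn, by date of appointment to current position (earlier first): Sorensen (Aug 20, 1998) before Sato and Leclerc (May 8, 1999) before Ferreira and Amari (Feb 23, 2003) before Salazar and Quinn (Oct 6, 2003).
Sato and Leclerc both have years of continuous service 7 years, so the next rule applies.
Sato and Leclerc are each an endowed-chair holder, so the next rule applies.
Among Sato and Leclerc, by date the degree was conferred (earlier first): Sato (Nov 5, 2006) before Leclerc (Jan 9, 2014).
Ferreira and Amari both have years of continuous service 27 years, so the next rule applies.
Ferreira and Amari are each not an endowed-chair holder, so the next rule applies.
Among Ferreira and Amari, by date the degree was conferred (earlier first): Ferreira (Sep 20, 2008) before Amari (Apr 23, 2009).
Salazar and Quinn both have years of continuous service 21 years, so the next rule applies.
Salazar and Quinn are each not an endowed-chair holder, so the next rule applies.
Among Salazar and Quinn, by date the degree was conferred (earlier first): Salazar (Aug 4, 2008) before Quinn (Apr 26, 2009).
Full order: Eriksen, Sorensen, Sato, Leclerc, Ferreira, Amari, Salazar, Quinn.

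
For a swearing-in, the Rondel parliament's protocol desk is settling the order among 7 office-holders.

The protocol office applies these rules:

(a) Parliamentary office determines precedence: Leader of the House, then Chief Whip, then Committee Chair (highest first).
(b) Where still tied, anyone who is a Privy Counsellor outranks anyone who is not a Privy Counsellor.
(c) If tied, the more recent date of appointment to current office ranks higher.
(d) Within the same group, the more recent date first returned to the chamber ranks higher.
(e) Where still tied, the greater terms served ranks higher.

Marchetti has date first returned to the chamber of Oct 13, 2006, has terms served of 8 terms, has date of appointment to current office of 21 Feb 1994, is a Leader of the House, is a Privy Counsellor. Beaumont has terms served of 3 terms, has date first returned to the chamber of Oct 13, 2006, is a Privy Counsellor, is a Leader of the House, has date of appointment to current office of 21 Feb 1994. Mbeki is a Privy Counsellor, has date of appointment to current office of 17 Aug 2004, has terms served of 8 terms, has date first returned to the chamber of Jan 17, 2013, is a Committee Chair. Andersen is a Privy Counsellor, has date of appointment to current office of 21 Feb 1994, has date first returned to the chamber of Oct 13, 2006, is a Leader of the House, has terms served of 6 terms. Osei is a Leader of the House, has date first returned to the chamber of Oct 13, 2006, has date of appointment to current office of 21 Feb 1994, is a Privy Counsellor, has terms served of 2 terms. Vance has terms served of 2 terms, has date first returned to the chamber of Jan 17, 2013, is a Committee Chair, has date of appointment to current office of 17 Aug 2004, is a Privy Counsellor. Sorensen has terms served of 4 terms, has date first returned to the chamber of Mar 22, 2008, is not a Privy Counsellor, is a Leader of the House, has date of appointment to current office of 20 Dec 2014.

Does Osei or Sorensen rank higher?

Osei

By parliamentary office: Marchetti, Andersen, Beaumont, Osei and Sorensen (Leader of the House); then Mbeki and Vance (Committee Chair).
Among Marchetti, Andersen, Beaumont, Osei and Sorensen, a Privy Counsellor before not a Privy Counsellor: Marchetti, Andersen, Beaumont and Osei (a Privy Counsellor) before Sorensen (not a Privy Counsellor).
Marchetti, Andersen, Beaumont and Osei all have date of appointment to current office 21 Feb 1994, so the next rule applies.
Marchetti, Andersen, Beaumont and Osei all have date first returned to the chamber Oct 13, 2006, so the next rule applies.
Among Marchetti, Andersen, Beaumont and Osei, by terms served (higher first): Marchetti (8 terms) before Andersen (6 terms) before Beaumont (3 terms) before Osei (2 terms).
Mbeki and Vance are each a Privy Counsellor, so the next rule applies.
Mbeki and Vance both have date of appointment to current office 17 Aug 2004, so the next rule applies.
Mbeki and Vance both have date first returned to the chamber Jan 17, 2013, so the next rule applies.
Among Mbeki and Vance, by terms served (higher first): Mbeki (8 terms) before Vance (2 terms).
So Osei takes precedence.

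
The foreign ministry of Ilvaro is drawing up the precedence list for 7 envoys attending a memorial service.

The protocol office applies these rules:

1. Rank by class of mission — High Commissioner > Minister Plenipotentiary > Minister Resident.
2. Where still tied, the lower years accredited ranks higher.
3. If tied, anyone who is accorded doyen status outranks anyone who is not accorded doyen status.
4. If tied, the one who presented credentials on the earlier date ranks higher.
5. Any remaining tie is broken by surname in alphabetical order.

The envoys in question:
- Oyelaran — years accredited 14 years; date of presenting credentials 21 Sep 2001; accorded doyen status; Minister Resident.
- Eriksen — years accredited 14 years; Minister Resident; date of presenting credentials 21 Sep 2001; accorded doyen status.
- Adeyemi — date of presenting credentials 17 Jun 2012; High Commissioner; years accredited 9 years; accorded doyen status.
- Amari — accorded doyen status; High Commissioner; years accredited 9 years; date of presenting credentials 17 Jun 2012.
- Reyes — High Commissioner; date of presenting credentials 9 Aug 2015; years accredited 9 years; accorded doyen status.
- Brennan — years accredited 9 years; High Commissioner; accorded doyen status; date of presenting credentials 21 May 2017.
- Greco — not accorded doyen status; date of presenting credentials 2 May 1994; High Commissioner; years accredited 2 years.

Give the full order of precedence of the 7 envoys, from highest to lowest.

Greco, Adeyemi, Amari, Reyes, Brennan, Eriksen, Oyelaran

By class of mission: Greco, Adeyemi, Amari, Reyes and Brennan (High Commissioner); then Eriksen and Oyelaran (Minister Resident).
Among Greco, Adeyemi, Amari, Reyes and Brennan, by years accredited (lower first): Greco (2 years) before Adeyemi, Amari, Reyes and Brennan (9 years).
Adeyemi, Amari, Reyes and Brennan are each accorded doyen status, so the next rule applies.
Among Adeyemi, Amari, Reyes and Brennan, by date of presenting credentials (earlier first): Adeyemi and Amari (17 Jun 2012) before Reyes (9 Aug 2015) before Brennan (21 May 2017).
Among Adeyemi and Amari, alphabetically by surname: Adeyemi before Amari.
Eriksen and Oyelaran both have years accredited 14 years, so the next rule applies.
Eriksen and Oyelaran are each accorded doyen status, so the next rule applies.
Eriksen and Oyelaran both have date of presenting credentials 21 Sep 2001, so the next rule applies.
Among Eriksen and Oyelaran, alphabetically by surname: Eriksen before Oyelaran.
Full order: Greco, Adeyemi, Amari, Reyes, Brennan, Eriksen, Oyelaran.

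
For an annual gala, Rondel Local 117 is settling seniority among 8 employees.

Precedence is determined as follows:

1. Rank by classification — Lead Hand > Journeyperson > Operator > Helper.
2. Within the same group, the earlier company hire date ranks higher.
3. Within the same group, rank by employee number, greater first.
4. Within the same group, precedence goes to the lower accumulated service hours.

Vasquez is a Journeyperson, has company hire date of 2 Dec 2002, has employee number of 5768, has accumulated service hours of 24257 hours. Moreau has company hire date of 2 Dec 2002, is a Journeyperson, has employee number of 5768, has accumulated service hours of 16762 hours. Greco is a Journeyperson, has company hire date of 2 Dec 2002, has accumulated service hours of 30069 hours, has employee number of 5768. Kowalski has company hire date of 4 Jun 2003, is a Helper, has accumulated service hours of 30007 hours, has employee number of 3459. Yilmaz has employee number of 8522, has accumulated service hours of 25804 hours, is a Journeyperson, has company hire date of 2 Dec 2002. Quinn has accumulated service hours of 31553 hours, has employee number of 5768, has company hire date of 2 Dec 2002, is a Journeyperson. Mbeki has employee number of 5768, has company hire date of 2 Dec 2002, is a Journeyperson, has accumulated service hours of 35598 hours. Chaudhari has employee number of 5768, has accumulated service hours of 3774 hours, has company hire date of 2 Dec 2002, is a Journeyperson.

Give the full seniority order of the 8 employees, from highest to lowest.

By classification: Yilmaz, Chaudhari, Moreau, Vasquez, Greco, Quinn and Mbeki (Journeyperson); then Kowalski (Helper).
Yilmaz, Chaudhari, Moreau, Vasquez, Greco, Quinn and Mbeki all have company hire date 2 Dec 2002, so the next rule applies.
Among Yilmaz, Chaudhari, Moreau, Vasquez, Greco, Quinn and Mbeki, by employee number (higher first): Yilmaz (8522) before Chaudhari, Moreau, Vasquez, Greco, Quinn and Mbeki (5768).
Among Chaudhari, Moreau, Vasquez, Greco, Quinn and Mbeki, by accumulated service hours (lower first): Chaudhari (3774 hours) before Moreau (16762 hours) before Vasquez (24257 hours) before Greco (30069 hours) before Quinn (31553 hours) before Mbeki (35598 hours).
Full order: Yilmaz, Chaudhari, Moreau, Vasquez, Greco, Quinn, Mbeki, Kowalski.

Yilmaz, Chaudhari, Moreau, Vasquez, Greco, Quinn, Mbeki, Kowalski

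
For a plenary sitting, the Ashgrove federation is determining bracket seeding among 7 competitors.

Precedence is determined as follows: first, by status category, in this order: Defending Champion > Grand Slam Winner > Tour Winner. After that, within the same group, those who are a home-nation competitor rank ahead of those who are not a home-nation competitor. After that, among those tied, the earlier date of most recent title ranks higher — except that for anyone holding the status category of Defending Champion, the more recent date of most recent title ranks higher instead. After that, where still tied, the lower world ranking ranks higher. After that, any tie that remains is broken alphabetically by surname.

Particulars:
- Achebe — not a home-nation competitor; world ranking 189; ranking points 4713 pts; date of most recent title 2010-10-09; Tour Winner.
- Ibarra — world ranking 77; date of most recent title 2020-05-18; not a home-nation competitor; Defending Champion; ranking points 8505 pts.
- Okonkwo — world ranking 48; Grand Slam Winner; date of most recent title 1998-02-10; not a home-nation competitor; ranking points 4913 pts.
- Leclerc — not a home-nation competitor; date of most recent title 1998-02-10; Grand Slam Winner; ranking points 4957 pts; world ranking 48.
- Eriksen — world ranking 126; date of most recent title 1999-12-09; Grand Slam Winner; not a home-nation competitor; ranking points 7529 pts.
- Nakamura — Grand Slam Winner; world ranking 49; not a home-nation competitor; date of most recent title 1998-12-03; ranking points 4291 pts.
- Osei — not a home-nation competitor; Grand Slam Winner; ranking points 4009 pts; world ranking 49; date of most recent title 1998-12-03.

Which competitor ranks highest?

By status category: Ibarra (Defending Champion); then Leclerc, Okonkwo, Nakamura, Osei and Eriksen (Grand Slam Winner); then Achebe (Tour Winner).
Leclerc, Okonkwo, Nakamura, Osei and Eriksen are each not a home-nation competitor, so the next rule applies.
Among Leclerc, Okonkwo, Nakamura, Osei and Eriksen, by date of most recent title (earlier first): Leclerc and Okonkwo (1998-02-10) before Nakamura and Osei (1998-12-03) before Eriksen (1999-12-09).
Leclerc and Okonkwo both have world ranking 48, so the next rule applies.
Among Leclerc and Okonkwo, alphabetically by surname: Leclerc before Okonkwo.
Nakamura and Osei both have world ranking 49, so the next rule applies.
Among Nakamura and Osei, alphabetically by surname: Nakamura before Osei.
Order: Ibarra, Leclerc, Okonkwo, Nakamura, Osei, Eriksen, Achebe.

Ibarra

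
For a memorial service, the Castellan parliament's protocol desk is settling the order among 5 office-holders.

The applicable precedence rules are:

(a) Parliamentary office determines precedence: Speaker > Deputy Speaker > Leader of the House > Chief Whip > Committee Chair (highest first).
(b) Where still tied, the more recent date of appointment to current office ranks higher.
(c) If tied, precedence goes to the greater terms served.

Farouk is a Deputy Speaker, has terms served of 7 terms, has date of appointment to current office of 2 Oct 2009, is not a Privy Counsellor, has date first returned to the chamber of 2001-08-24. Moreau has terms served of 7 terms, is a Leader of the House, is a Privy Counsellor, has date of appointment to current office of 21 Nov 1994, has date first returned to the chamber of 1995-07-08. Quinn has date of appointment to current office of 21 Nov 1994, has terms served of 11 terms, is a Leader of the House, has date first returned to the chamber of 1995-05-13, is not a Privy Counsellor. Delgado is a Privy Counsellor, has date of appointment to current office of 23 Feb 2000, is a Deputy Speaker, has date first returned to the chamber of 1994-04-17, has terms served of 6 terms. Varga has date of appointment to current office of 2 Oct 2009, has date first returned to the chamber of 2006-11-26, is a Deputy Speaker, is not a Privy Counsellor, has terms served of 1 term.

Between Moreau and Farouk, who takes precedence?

Farouk

By parliamentary office: Farouk, Varga and Delgado (Deputy Speaker); then Quinn and Moreau (Leader of the House).
Among Farouk, Varga and Delgado, by date of appointment to current office (later first): Farouk and Varga (2 Oct 2009) before Delgado (23 Feb 2000).
Among Farouk and Varga, by terms served (higher first): Farouk (7 terms) before Varga (1 term).
Quinn and Moreau both have date of appointment to current office 21 Nov 1994, so the next rule applies.
Among Quinn and Moreau, by terms served (higher first): Quinn (11 terms) before Moreau (7 terms).
So Farouk takes precedence.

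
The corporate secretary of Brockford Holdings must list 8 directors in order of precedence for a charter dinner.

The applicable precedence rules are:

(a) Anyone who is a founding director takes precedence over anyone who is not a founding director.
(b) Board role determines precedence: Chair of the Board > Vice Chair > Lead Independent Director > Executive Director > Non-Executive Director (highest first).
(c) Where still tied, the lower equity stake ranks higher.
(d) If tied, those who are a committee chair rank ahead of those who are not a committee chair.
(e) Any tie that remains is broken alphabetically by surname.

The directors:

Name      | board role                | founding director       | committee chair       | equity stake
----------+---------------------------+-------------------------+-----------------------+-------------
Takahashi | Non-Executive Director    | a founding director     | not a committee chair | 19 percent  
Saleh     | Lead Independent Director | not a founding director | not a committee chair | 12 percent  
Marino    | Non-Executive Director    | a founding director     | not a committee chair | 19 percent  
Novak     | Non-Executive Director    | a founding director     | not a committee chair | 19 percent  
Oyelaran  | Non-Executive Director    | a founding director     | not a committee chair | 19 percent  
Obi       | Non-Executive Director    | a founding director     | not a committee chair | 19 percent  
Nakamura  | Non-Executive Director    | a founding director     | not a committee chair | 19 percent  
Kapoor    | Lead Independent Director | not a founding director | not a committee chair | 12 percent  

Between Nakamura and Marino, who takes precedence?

Marino

By the first rule: Marino, Nakamura, Novak, Obi, Oyelaran and Takahashi (each a founding director); then Kapoor and Saleh (both not a founding director).
Marino, Nakamura, Novak, Obi, Oyelaran and Takahashi are each Non-Executive Director, so the next rule applies.
Marino, Nakamura, Novak, Obi, Oyelaran and Takahashi all have equity stake 19 percent, so the next rule applies.
Marino, Nakamura, Novak, Obi, Oyelaran and Takahashi are each not a committee chair, so the next rule applies.
Among Marino, Nakamura, Novak, Obi, Oyelaran and Takahashi, alphabetically by surname: Marino before Nakamura before Novak before Obi before Oyelaran before Takahashi.
Kapoor and Saleh are each Lead Independent Director, so the next rule applies.
Kapoor and Saleh both have equity stake 12 percent, so the next rule applies.
Kapoor and Saleh are each not a committee chair, so the next rule applies.
Among Kapoor and Saleh, alphabetically by surname: Kapoor before Saleh.
So Marino takes precedence.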